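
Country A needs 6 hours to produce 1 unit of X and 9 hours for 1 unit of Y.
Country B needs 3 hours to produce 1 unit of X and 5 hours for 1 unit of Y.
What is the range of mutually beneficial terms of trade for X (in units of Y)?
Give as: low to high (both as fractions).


Opportunity cost of X for Country A = hours_X / hours_Y = 6/9 = 2/3 units of Y
Opportunity cost of X for Country B = hours_X / hours_Y = 3/5 = 3/5 units of Y
Terms of trade must be between the two opportunity costs.
Range: 3/5 to 2/3

3/5 to 2/3


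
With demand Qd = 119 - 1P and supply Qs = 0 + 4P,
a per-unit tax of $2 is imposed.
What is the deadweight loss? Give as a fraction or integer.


Pre-tax equilibrium quantity: Q* = 476/5
Post-tax equilibrium quantity: Q_tax = 468/5
Reduction in quantity: Q* - Q_tax = 8/5
DWL = (1/2) * tax * (Q* - Q_tax)
DWL = (1/2) * 2 * 8/5 = 8/5

8/5


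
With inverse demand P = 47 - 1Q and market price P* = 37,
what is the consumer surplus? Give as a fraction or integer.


Maximum willingness to pay (at Q=0): P_max = 47
Quantity demanded at P* = 37:
Q* = (47 - 37)/1 = 10
CS = (1/2) * Q* * (P_max - P*)
CS = (1/2) * 10 * (47 - 37)
CS = (1/2) * 10 * 10 = 50

50


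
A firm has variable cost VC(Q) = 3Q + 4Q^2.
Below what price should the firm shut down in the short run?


AVC(Q) = VC(Q)/Q = 3 + 4Q
AVC is increasing in Q, so minimum AVC is at Q -> 0+.
Min AVC = 3
The firm should shut down if P < 3.

3


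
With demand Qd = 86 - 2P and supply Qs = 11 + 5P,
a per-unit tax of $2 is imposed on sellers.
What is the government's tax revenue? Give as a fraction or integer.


With tax on sellers, new supply: Qs' = 11 + 5(P - 2)
= 1 + 5P
New equilibrium quantity:
Q_new = 432/7
Tax revenue = tax * Q_new = 2 * 432/7 = 864/7

864/7


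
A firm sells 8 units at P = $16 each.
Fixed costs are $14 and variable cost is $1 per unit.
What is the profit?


Total Revenue = P * Q = 16 * 8 = $128
Total Cost = FC + VC*Q = 14 + 1*8 = $22
Profit = TR - TC = 128 - 22 = $106

$106


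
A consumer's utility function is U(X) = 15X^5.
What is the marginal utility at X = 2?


MU = dU/dX = 15*5*X^(5-1)
MU = 75*X^4
At X = 2:
MU = 75 * 2^4
MU = 75 * 16 = 1200

1200


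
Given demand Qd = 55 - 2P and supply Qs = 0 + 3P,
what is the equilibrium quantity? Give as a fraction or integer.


First find equilibrium price:
55 - 2P = 0 + 3P
P* = 55/5 = 11
Then substitute into demand:
Q* = 55 - 2 * 11 = 33

33


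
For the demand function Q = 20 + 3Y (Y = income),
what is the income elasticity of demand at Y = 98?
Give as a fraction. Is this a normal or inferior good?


dQ/dY = 3
At Y = 98: Q = 20 + 3*98 = 314
Ey = (dQ/dY)(Y/Q) = 3 * 98 / 314 = 147/157
Since Ey > 0, this is a normal good.

147/157 (normal good)


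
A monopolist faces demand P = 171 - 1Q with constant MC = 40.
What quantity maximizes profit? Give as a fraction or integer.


TR = P*Q = (171 - 1Q)Q = 171Q - 1Q^2
MR = dTR/dQ = 171 - 2Q
Set MR = MC:
171 - 2Q = 40
131 = 2Q
Q* = 131/2 = 131/2

131/2


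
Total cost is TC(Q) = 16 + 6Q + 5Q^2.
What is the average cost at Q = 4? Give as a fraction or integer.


TC(4) = 16 + 6*4 + 5*4^2
TC(4) = 16 + 24 + 80 = 120
AC = TC/Q = 120/4 = 30

30


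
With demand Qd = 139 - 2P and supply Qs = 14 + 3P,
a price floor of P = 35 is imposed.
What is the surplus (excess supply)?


At P = 35:
Qd = 139 - 2*35 = 69
Qs = 14 + 3*35 = 119
Surplus = Qs - Qd = 119 - 69 = 50

50


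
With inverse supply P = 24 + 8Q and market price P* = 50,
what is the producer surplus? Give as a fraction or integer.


Minimum supply price (at Q=0): P_min = 24
Quantity supplied at P* = 50:
Q* = (50 - 24)/8 = 13/4
PS = (1/2) * Q* * (P* - P_min)
PS = (1/2) * 13/4 * (50 - 24)
PS = (1/2) * 13/4 * 26 = 169/4

169/4


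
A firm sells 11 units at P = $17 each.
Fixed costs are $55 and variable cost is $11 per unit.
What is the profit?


Total Revenue = P * Q = 17 * 11 = $187
Total Cost = FC + VC*Q = 55 + 11*11 = $176
Profit = TR - TC = 187 - 176 = $11

$11


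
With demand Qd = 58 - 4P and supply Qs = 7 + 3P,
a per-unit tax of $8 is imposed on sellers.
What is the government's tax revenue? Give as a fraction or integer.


With tax on sellers, new supply: Qs' = 7 + 3(P - 8)
= 3P - 17
New equilibrium quantity:
Q_new = 106/7
Tax revenue = tax * Q_new = 8 * 106/7 = 848/7

848/7


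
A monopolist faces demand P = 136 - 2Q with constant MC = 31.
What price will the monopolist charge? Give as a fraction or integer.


MR = 136 - 4Q
Set MR = MC: 136 - 4Q = 31
Q* = 105/4
Substitute into demand:
P* = 136 - 2*105/4 = 167/2

167/2


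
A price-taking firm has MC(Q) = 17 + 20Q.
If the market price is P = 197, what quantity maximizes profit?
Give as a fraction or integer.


In perfect competition, profit is maximized where P = MC.
197 = 17 + 20Q
180 = 20Q
Q* = 180/20 = 9

9


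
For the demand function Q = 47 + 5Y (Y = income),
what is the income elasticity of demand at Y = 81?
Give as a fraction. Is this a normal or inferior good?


dQ/dY = 5
At Y = 81: Q = 47 + 5*81 = 452
Ey = (dQ/dY)(Y/Q) = 5 * 81 / 452 = 405/452
Since Ey > 0, this is a normal good.

405/452 (normal good)


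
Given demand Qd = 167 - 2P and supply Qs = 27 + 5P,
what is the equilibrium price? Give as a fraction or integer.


At equilibrium, Qd = Qs.
167 - 2P = 27 + 5P
167 - 27 = 2P + 5P
140 = 7P
P* = 140/7 = 20

20


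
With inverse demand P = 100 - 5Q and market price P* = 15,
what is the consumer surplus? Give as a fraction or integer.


Maximum willingness to pay (at Q=0): P_max = 100
Quantity demanded at P* = 15:
Q* = (100 - 15)/5 = 17
CS = (1/2) * Q* * (P_max - P*)
CS = (1/2) * 17 * (100 - 15)
CS = (1/2) * 17 * 85 = 1445/2

1445/2


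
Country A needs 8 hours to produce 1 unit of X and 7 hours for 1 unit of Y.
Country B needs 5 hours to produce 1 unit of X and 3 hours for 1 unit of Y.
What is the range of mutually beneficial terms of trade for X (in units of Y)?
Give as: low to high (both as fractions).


Opportunity cost of X for Country A = hours_X / hours_Y = 8/7 = 8/7 units of Y
Opportunity cost of X for Country B = hours_X / hours_Y = 5/3 = 5/3 units of Y
Terms of trade must be between the two opportunity costs.
Range: 8/7 to 5/3

8/7 to 5/3


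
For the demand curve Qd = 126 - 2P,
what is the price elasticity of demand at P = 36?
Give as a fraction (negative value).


dQ/dP = -2
At P = 36: Q = 126 - 2*36 = 54
E = (dQ/dP)(P/Q) = (-2)(36/54) = -4/3

-4/3


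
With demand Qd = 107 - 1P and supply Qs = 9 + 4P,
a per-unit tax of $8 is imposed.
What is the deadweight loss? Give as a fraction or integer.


Pre-tax equilibrium quantity: Q* = 437/5
Post-tax equilibrium quantity: Q_tax = 81
Reduction in quantity: Q* - Q_tax = 32/5
DWL = (1/2) * tax * (Q* - Q_tax)
DWL = (1/2) * 8 * 32/5 = 128/5

128/5


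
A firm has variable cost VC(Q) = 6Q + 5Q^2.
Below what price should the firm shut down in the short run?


AVC(Q) = VC(Q)/Q = 6 + 5Q
AVC is increasing in Q, so minimum AVC is at Q -> 0+.
Min AVC = 6
The firm should shut down if P < 6.

6


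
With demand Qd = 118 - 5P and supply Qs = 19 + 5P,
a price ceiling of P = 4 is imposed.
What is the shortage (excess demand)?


At P = 4:
Qd = 118 - 5*4 = 98
Qs = 19 + 5*4 = 39
Shortage = Qd - Qs = 98 - 39 = 59

59


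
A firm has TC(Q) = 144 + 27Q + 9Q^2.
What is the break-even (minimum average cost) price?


AC(Q) = 144/Q + 27 + 9Q
To minimize: dAC/dQ = -144/Q^2 + 9 = 0
Q^2 = 144/9 = 16
Q* = 4
Min AC = 144/4 + 27 + 9*4
Min AC = 36 + 27 + 36 = 99

99


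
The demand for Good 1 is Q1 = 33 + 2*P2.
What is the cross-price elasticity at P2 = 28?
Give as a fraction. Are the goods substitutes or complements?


dQ1/dP2 = 2
At P2 = 28: Q1 = 33 + 2*28 = 89
Exy = (dQ1/dP2)(P2/Q1) = 2 * 28 / 89 = 56/89
Since Exy > 0, the goods are substitutes.

56/89 (substitutes)


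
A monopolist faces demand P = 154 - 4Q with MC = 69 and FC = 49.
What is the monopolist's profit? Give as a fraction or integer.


MR = MC: 154 - 8Q = 69
Q* = 85/8
P* = 154 - 4*85/8 = 223/2
Profit = (P* - MC)*Q* - FC
= (223/2 - 69)*85/8 - 49
= 85/2*85/8 - 49
= 7225/16 - 49 = 6441/16

6441/16


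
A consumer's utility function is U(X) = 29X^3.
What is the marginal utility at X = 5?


MU = dU/dX = 29*3*X^(3-1)
MU = 87*X^2
At X = 5:
MU = 87 * 5^2
MU = 87 * 25 = 2175

2175


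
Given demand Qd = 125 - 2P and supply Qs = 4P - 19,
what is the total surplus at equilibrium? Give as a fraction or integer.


Find equilibrium: 125 - 2P = 4P - 19
125 + 19 = 6P
P* = 144/6 = 24
Q* = 4*24 - 19 = 77
Inverse demand: P = 125/2 - Q/2, so P_max = 125/2
Inverse supply: P = 19/4 + Q/4, so P_min = 19/4
CS = (1/2) * 77 * (125/2 - 24) = 5929/4
PS = (1/2) * 77 * (24 - 19/4) = 5929/8
TS = CS + PS = 5929/4 + 5929/8 = 17787/8

17787/8


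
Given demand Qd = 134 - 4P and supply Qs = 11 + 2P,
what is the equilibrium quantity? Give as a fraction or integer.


First find equilibrium price:
134 - 4P = 11 + 2P
P* = 123/6 = 41/2
Then substitute into demand:
Q* = 134 - 4 * 41/2 = 52

52


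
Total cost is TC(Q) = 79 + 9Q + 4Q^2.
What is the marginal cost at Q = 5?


MC = dTC/dQ = 9 + 2*4*Q
At Q = 5:
MC = 9 + 8*5
MC = 9 + 40 = 49

49


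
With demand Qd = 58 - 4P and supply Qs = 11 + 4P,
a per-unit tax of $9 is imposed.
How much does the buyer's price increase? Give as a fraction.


With a per-unit tax, the buyer's price increase depends on relative slopes.
Supply slope: d = 4, Demand slope: b = 4
Buyer's price increase = d * tax / (b + d)
= 4 * 9 / (4 + 4)
= 36 / 8 = 9/2

9/2


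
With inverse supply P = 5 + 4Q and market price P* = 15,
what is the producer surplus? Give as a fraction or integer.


Minimum supply price (at Q=0): P_min = 5
Quantity supplied at P* = 15:
Q* = (15 - 5)/4 = 5/2
PS = (1/2) * Q* * (P* - P_min)
PS = (1/2) * 5/2 * (15 - 5)
PS = (1/2) * 5/2 * 10 = 25/2

25/2


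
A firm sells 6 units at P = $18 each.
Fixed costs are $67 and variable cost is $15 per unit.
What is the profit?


Total Revenue = P * Q = 18 * 6 = $108
Total Cost = FC + VC*Q = 67 + 15*6 = $157
Profit = TR - TC = 108 - 157 = $-49

$-49


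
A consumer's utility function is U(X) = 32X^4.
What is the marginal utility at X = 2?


MU = dU/dX = 32*4*X^(4-1)
MU = 128*X^3
At X = 2:
MU = 128 * 2^3
MU = 128 * 8 = 1024

1024


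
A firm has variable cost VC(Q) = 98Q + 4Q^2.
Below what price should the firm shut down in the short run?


AVC(Q) = VC(Q)/Q = 98 + 4Q
AVC is increasing in Q, so minimum AVC is at Q -> 0+.
Min AVC = 98
The firm should shut down if P < 98.

98


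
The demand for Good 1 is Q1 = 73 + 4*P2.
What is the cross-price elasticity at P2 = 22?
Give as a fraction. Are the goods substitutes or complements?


dQ1/dP2 = 4
At P2 = 22: Q1 = 73 + 4*22 = 161
Exy = (dQ1/dP2)(P2/Q1) = 4 * 22 / 161 = 88/161
Since Exy > 0, the goods are substitutes.

88/161 (substitutes)


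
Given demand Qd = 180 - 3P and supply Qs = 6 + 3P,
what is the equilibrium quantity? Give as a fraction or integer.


First find equilibrium price:
180 - 3P = 6 + 3P
P* = 174/6 = 29
Then substitute into demand:
Q* = 180 - 3 * 29 = 93

93


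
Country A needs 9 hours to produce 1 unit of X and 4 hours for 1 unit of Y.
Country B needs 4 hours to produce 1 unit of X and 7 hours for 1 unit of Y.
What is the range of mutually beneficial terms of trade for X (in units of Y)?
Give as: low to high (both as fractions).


Opportunity cost of X for Country A = hours_X / hours_Y = 9/4 = 9/4 units of Y
Opportunity cost of X for Country B = hours_X / hours_Y = 4/7 = 4/7 units of Y
Terms of trade must be between the two opportunity costs.
Range: 4/7 to 9/4

4/7 to 9/4


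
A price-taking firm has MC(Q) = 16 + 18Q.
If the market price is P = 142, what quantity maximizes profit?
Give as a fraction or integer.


In perfect competition, profit is maximized where P = MC.
142 = 16 + 18Q
126 = 18Q
Q* = 126/18 = 7

7


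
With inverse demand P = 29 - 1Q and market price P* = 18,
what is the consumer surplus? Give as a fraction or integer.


Maximum willingness to pay (at Q=0): P_max = 29
Quantity demanded at P* = 18:
Q* = (29 - 18)/1 = 11
CS = (1/2) * Q* * (P_max - P*)
CS = (1/2) * 11 * (29 - 18)
CS = (1/2) * 11 * 11 = 121/2

121/2


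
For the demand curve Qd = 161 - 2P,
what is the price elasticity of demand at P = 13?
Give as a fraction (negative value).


dQ/dP = -2
At P = 13: Q = 161 - 2*13 = 135
E = (dQ/dP)(P/Q) = (-2)(13/135) = -26/135

-26/135


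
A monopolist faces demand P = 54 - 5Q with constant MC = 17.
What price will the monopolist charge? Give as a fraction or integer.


MR = 54 - 10Q
Set MR = MC: 54 - 10Q = 17
Q* = 37/10
Substitute into demand:
P* = 54 - 5*37/10 = 71/2

71/2


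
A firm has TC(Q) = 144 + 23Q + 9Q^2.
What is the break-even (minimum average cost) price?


AC(Q) = 144/Q + 23 + 9Q
To minimize: dAC/dQ = -144/Q^2 + 9 = 0
Q^2 = 144/9 = 16
Q* = 4
Min AC = 144/4 + 23 + 9*4
Min AC = 36 + 23 + 36 = 95

95


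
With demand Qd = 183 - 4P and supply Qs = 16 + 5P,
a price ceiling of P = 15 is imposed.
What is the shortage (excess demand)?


At P = 15:
Qd = 183 - 4*15 = 123
Qs = 16 + 5*15 = 91
Shortage = Qd - Qs = 123 - 91 = 32

32


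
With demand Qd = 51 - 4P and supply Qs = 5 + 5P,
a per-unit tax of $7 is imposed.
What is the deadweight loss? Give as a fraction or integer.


Pre-tax equilibrium quantity: Q* = 275/9
Post-tax equilibrium quantity: Q_tax = 15
Reduction in quantity: Q* - Q_tax = 140/9
DWL = (1/2) * tax * (Q* - Q_tax)
DWL = (1/2) * 7 * 140/9 = 490/9

490/9


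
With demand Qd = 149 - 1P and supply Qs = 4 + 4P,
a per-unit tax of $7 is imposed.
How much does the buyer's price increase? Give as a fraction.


With a per-unit tax, the buyer's price increase depends on relative slopes.
Supply slope: d = 4, Demand slope: b = 1
Buyer's price increase = d * tax / (b + d)
= 4 * 7 / (1 + 4)
= 28 / 5 = 28/5

28/5


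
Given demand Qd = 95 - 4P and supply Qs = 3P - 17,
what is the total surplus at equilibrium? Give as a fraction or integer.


Find equilibrium: 95 - 4P = 3P - 17
95 + 17 = 7P
P* = 112/7 = 16
Q* = 3*16 - 17 = 31
Inverse demand: P = 95/4 - Q/4, so P_max = 95/4
Inverse supply: P = 17/3 + Q/3, so P_min = 17/3
CS = (1/2) * 31 * (95/4 - 16) = 961/8
PS = (1/2) * 31 * (16 - 17/3) = 961/6
TS = CS + PS = 961/8 + 961/6 = 6727/24

6727/24


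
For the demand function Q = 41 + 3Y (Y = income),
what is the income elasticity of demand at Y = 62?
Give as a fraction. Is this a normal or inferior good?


dQ/dY = 3
At Y = 62: Q = 41 + 3*62 = 227
Ey = (dQ/dY)(Y/Q) = 3 * 62 / 227 = 186/227
Since Ey > 0, this is a normal good.

186/227 (normal good)


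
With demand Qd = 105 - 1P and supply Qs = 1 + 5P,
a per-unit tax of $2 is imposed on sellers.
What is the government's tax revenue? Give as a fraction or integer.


With tax on sellers, new supply: Qs' = 1 + 5(P - 2)
= 5P - 9
New equilibrium quantity:
Q_new = 86
Tax revenue = tax * Q_new = 2 * 86 = 172

172


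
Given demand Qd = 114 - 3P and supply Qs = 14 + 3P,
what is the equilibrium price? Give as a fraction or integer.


At equilibrium, Qd = Qs.
114 - 3P = 14 + 3P
114 - 14 = 3P + 3P
100 = 6P
P* = 100/6 = 50/3

50/3


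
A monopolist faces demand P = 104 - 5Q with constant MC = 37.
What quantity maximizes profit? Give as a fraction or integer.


TR = P*Q = (104 - 5Q)Q = 104Q - 5Q^2
MR = dTR/dQ = 104 - 10Q
Set MR = MC:
104 - 10Q = 37
67 = 10Q
Q* = 67/10 = 67/10

67/10


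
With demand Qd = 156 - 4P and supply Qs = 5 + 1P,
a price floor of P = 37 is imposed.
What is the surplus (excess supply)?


At P = 37:
Qd = 156 - 4*37 = 8
Qs = 5 + 1*37 = 42
Surplus = Qs - Qd = 42 - 8 = 34

34


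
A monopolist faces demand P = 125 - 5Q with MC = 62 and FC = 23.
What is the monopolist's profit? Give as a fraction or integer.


MR = MC: 125 - 10Q = 62
Q* = 63/10
P* = 125 - 5*63/10 = 187/2
Profit = (P* - MC)*Q* - FC
= (187/2 - 62)*63/10 - 23
= 63/2*63/10 - 23
= 3969/20 - 23 = 3509/20

3509/20


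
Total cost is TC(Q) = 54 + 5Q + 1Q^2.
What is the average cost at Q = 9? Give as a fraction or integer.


TC(9) = 54 + 5*9 + 1*9^2
TC(9) = 54 + 45 + 81 = 180
AC = TC/Q = 180/9 = 20

20


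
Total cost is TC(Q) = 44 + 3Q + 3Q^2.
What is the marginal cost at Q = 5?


MC = dTC/dQ = 3 + 2*3*Q
At Q = 5:
MC = 3 + 6*5
MC = 3 + 30 = 33

33


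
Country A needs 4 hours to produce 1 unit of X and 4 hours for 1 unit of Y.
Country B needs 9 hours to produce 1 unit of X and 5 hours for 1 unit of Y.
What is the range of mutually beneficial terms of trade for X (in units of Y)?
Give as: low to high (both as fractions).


Opportunity cost of X for Country A = hours_X / hours_Y = 4/4 = 1 units of Y
Opportunity cost of X for Country B = hours_X / hours_Y = 9/5 = 9/5 units of Y
Terms of trade must be between the two opportunity costs.
Range: 1 to 9/5

1 to 9/5


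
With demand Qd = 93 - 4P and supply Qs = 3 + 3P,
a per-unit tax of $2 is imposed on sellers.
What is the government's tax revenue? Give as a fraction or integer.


With tax on sellers, new supply: Qs' = 3 + 3(P - 2)
= 3P - 3
New equilibrium quantity:
Q_new = 267/7
Tax revenue = tax * Q_new = 2 * 267/7 = 534/7

534/7


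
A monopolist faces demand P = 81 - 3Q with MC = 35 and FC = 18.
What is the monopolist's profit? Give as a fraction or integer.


MR = MC: 81 - 6Q = 35
Q* = 23/3
P* = 81 - 3*23/3 = 58
Profit = (P* - MC)*Q* - FC
= (58 - 35)*23/3 - 18
= 23*23/3 - 18
= 529/3 - 18 = 475/3

475/3


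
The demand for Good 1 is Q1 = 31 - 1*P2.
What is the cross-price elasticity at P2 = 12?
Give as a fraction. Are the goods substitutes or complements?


dQ1/dP2 = -1
At P2 = 12: Q1 = 31 - 1*12 = 19
Exy = (dQ1/dP2)(P2/Q1) = -1 * 12 / 19 = -12/19
Since Exy < 0, the goods are complements.

-12/19 (complements)


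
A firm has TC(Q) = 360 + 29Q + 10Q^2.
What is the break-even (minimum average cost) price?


AC(Q) = 360/Q + 29 + 10Q
To minimize: dAC/dQ = -360/Q^2 + 10 = 0
Q^2 = 360/10 = 36
Q* = 6
Min AC = 360/6 + 29 + 10*6
Min AC = 60 + 29 + 60 = 149

149


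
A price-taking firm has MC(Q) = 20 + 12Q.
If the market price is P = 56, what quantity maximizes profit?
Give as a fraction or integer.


In perfect competition, profit is maximized where P = MC.
56 = 20 + 12Q
36 = 12Q
Q* = 36/12 = 3

3


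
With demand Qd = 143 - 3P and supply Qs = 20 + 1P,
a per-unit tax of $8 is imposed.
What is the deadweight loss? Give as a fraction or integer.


Pre-tax equilibrium quantity: Q* = 203/4
Post-tax equilibrium quantity: Q_tax = 179/4
Reduction in quantity: Q* - Q_tax = 6
DWL = (1/2) * tax * (Q* - Q_tax)
DWL = (1/2) * 8 * 6 = 24

24


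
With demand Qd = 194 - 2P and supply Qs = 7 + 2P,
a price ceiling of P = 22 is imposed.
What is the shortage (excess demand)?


At P = 22:
Qd = 194 - 2*22 = 150
Qs = 7 + 2*22 = 51
Shortage = Qd - Qs = 150 - 51 = 99

99


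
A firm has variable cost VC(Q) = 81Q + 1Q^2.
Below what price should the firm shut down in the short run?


AVC(Q) = VC(Q)/Q = 81 + 1Q
AVC is increasing in Q, so minimum AVC is at Q -> 0+.
Min AVC = 81
The firm should shut down if P < 81.

81


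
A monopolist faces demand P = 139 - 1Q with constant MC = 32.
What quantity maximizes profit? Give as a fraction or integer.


TR = P*Q = (139 - 1Q)Q = 139Q - 1Q^2
MR = dTR/dQ = 139 - 2Q
Set MR = MC:
139 - 2Q = 32
107 = 2Q
Q* = 107/2 = 107/2

107/2


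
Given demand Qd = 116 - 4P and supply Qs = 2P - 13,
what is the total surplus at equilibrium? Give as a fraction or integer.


Find equilibrium: 116 - 4P = 2P - 13
116 + 13 = 6P
P* = 129/6 = 43/2
Q* = 2*43/2 - 13 = 30
Inverse demand: P = 29 - Q/4, so P_max = 29
Inverse supply: P = 13/2 + Q/2, so P_min = 13/2
CS = (1/2) * 30 * (29 - 43/2) = 225/2
PS = (1/2) * 30 * (43/2 - 13/2) = 225
TS = CS + PS = 225/2 + 225 = 675/2

675/2


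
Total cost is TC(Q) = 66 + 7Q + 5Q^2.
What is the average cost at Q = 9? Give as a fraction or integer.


TC(9) = 66 + 7*9 + 5*9^2
TC(9) = 66 + 63 + 405 = 534
AC = TC/Q = 534/9 = 178/3

178/3


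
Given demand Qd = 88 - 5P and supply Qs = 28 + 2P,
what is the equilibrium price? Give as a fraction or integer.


At equilibrium, Qd = Qs.
88 - 5P = 28 + 2P
88 - 28 = 5P + 2P
60 = 7P
P* = 60/7 = 60/7

60/7


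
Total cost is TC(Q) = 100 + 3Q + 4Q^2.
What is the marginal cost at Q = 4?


MC = dTC/dQ = 3 + 2*4*Q
At Q = 4:
MC = 3 + 8*4
MC = 3 + 32 = 35

35


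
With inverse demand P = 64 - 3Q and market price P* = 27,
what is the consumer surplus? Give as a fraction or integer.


Maximum willingness to pay (at Q=0): P_max = 64
Quantity demanded at P* = 27:
Q* = (64 - 27)/3 = 37/3
CS = (1/2) * Q* * (P_max - P*)
CS = (1/2) * 37/3 * (64 - 27)
CS = (1/2) * 37/3 * 37 = 1369/6

1369/6


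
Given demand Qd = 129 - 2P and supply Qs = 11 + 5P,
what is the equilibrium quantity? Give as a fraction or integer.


First find equilibrium price:
129 - 2P = 11 + 5P
P* = 118/7 = 118/7
Then substitute into demand:
Q* = 129 - 2 * 118/7 = 667/7

667/7


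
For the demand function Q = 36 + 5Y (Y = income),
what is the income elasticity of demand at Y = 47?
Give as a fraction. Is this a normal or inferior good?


dQ/dY = 5
At Y = 47: Q = 36 + 5*47 = 271
Ey = (dQ/dY)(Y/Q) = 5 * 47 / 271 = 235/271
Since Ey > 0, this is a normal good.

235/271 (normal good)


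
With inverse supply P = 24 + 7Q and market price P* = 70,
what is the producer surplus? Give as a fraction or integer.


Minimum supply price (at Q=0): P_min = 24
Quantity supplied at P* = 70:
Q* = (70 - 24)/7 = 46/7
PS = (1/2) * Q* * (P* - P_min)
PS = (1/2) * 46/7 * (70 - 24)
PS = (1/2) * 46/7 * 46 = 1058/7

1058/7


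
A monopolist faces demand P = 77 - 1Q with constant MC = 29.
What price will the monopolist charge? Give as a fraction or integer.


MR = 77 - 2Q
Set MR = MC: 77 - 2Q = 29
Q* = 24
Substitute into demand:
P* = 77 - 1*24 = 53

53


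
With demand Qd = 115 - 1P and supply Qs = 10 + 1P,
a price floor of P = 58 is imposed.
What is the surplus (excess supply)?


At P = 58:
Qd = 115 - 1*58 = 57
Qs = 10 + 1*58 = 68
Surplus = Qs - Qd = 68 - 57 = 11

11


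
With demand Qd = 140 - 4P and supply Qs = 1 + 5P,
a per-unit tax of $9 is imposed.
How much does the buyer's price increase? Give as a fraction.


With a per-unit tax, the buyer's price increase depends on relative slopes.
Supply slope: d = 5, Demand slope: b = 4
Buyer's price increase = d * tax / (b + d)
= 5 * 9 / (4 + 5)
= 45 / 9 = 5

5


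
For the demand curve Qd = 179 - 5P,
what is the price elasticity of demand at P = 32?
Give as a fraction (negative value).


dQ/dP = -5
At P = 32: Q = 179 - 5*32 = 19
E = (dQ/dP)(P/Q) = (-5)(32/19) = -160/19

-160/19


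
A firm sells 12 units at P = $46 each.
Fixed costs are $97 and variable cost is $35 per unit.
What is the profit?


Total Revenue = P * Q = 46 * 12 = $552
Total Cost = FC + VC*Q = 97 + 35*12 = $517
Profit = TR - TC = 552 - 517 = $35

$35


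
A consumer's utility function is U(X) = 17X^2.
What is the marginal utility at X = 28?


MU = dU/dX = 17*2*X^(2-1)
MU = 34*X^1
At X = 28:
MU = 34 * 28^1
MU = 34 * 28 = 952

952


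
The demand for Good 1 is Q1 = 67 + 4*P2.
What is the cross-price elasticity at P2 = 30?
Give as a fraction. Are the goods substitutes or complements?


dQ1/dP2 = 4
At P2 = 30: Q1 = 67 + 4*30 = 187
Exy = (dQ1/dP2)(P2/Q1) = 4 * 30 / 187 = 120/187
Since Exy > 0, the goods are substitutes.

120/187 (substitutes)


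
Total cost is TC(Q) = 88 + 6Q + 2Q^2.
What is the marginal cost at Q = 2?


MC = dTC/dQ = 6 + 2*2*Q
At Q = 2:
MC = 6 + 4*2
MC = 6 + 8 = 14

14


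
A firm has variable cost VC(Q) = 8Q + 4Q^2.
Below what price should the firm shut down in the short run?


AVC(Q) = VC(Q)/Q = 8 + 4Q
AVC is increasing in Q, so minimum AVC is at Q -> 0+.
Min AVC = 8
The firm should shut down if P < 8.

8


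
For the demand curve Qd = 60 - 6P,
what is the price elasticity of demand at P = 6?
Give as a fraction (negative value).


dQ/dP = -6
At P = 6: Q = 60 - 6*6 = 24
E = (dQ/dP)(P/Q) = (-6)(6/24) = -3/2

-3/2


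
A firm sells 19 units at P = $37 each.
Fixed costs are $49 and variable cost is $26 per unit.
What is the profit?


Total Revenue = P * Q = 37 * 19 = $703
Total Cost = FC + VC*Q = 49 + 26*19 = $543
Profit = TR - TC = 703 - 543 = $160

$160


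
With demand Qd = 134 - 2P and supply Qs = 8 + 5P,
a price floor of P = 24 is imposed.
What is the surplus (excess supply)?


At P = 24:
Qd = 134 - 2*24 = 86
Qs = 8 + 5*24 = 128
Surplus = Qs - Qd = 128 - 86 = 42

42


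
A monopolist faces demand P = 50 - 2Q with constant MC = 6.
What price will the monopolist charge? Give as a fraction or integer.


MR = 50 - 4Q
Set MR = MC: 50 - 4Q = 6
Q* = 11
Substitute into demand:
P* = 50 - 2*11 = 28

28


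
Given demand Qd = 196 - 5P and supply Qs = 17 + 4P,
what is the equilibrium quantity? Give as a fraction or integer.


First find equilibrium price:
196 - 5P = 17 + 4P
P* = 179/9 = 179/9
Then substitute into demand:
Q* = 196 - 5 * 179/9 = 869/9

869/9


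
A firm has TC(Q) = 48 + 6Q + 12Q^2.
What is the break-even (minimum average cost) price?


AC(Q) = 48/Q + 6 + 12Q
To minimize: dAC/dQ = -48/Q^2 + 12 = 0
Q^2 = 48/12 = 4
Q* = 2
Min AC = 48/2 + 6 + 12*2
Min AC = 24 + 6 + 24 = 54

54


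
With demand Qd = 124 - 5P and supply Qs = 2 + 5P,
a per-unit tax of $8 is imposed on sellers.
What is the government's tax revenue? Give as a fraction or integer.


With tax on sellers, new supply: Qs' = 2 + 5(P - 8)
= 5P - 38
New equilibrium quantity:
Q_new = 43
Tax revenue = tax * Q_new = 8 * 43 = 344

344


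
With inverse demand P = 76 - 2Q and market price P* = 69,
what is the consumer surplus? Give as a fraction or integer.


Maximum willingness to pay (at Q=0): P_max = 76
Quantity demanded at P* = 69:
Q* = (76 - 69)/2 = 7/2
CS = (1/2) * Q* * (P_max - P*)
CS = (1/2) * 7/2 * (76 - 69)
CS = (1/2) * 7/2 * 7 = 49/4

49/4


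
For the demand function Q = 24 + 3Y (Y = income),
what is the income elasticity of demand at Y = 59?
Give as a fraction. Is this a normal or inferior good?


dQ/dY = 3
At Y = 59: Q = 24 + 3*59 = 201
Ey = (dQ/dY)(Y/Q) = 3 * 59 / 201 = 59/67
Since Ey > 0, this is a normal good.

59/67 (normal good)


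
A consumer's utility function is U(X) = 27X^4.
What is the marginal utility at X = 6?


MU = dU/dX = 27*4*X^(4-1)
MU = 108*X^3
At X = 6:
MU = 108 * 6^3
MU = 108 * 216 = 23328

23328


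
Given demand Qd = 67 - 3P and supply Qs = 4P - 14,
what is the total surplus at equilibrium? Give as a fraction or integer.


Find equilibrium: 67 - 3P = 4P - 14
67 + 14 = 7P
P* = 81/7 = 81/7
Q* = 4*81/7 - 14 = 226/7
Inverse demand: P = 67/3 - Q/3, so P_max = 67/3
Inverse supply: P = 7/2 + Q/4, so P_min = 7/2
CS = (1/2) * 226/7 * (67/3 - 81/7) = 25538/147
PS = (1/2) * 226/7 * (81/7 - 7/2) = 12769/98
TS = CS + PS = 25538/147 + 12769/98 = 12769/42

12769/42


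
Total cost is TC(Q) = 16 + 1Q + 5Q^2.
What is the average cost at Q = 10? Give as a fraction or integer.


TC(10) = 16 + 1*10 + 5*10^2
TC(10) = 16 + 10 + 500 = 526
AC = TC/Q = 526/10 = 263/5

263/5


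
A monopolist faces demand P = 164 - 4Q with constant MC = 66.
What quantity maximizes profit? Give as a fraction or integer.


TR = P*Q = (164 - 4Q)Q = 164Q - 4Q^2
MR = dTR/dQ = 164 - 8Q
Set MR = MC:
164 - 8Q = 66
98 = 8Q
Q* = 98/8 = 49/4

49/4


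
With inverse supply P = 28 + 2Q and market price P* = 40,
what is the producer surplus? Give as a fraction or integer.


Minimum supply price (at Q=0): P_min = 28
Quantity supplied at P* = 40:
Q* = (40 - 28)/2 = 6
PS = (1/2) * Q* * (P* - P_min)
PS = (1/2) * 6 * (40 - 28)
PS = (1/2) * 6 * 12 = 36

36


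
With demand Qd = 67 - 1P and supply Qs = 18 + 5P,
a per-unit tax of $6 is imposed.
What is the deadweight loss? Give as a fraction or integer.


Pre-tax equilibrium quantity: Q* = 353/6
Post-tax equilibrium quantity: Q_tax = 323/6
Reduction in quantity: Q* - Q_tax = 5
DWL = (1/2) * tax * (Q* - Q_tax)
DWL = (1/2) * 6 * 5 = 15

15


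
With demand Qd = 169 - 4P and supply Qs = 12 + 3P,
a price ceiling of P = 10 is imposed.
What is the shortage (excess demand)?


At P = 10:
Qd = 169 - 4*10 = 129
Qs = 12 + 3*10 = 42
Shortage = Qd - Qs = 129 - 42 = 87

87


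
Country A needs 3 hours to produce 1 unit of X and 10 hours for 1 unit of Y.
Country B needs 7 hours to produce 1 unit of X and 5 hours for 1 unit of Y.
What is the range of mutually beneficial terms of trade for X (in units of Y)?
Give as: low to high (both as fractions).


Opportunity cost of X for Country A = hours_X / hours_Y = 3/10 = 3/10 units of Y
Opportunity cost of X for Country B = hours_X / hours_Y = 7/5 = 7/5 units of Y
Terms of trade must be between the two opportunity costs.
Range: 3/10 to 7/5

3/10 to 7/5


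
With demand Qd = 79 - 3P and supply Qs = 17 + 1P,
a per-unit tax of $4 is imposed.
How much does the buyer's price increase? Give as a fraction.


With a per-unit tax, the buyer's price increase depends on relative slopes.
Supply slope: d = 1, Demand slope: b = 3
Buyer's price increase = d * tax / (b + d)
= 1 * 4 / (3 + 1)
= 4 / 4 = 1

1


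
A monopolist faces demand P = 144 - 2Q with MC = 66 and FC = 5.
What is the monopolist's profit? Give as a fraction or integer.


MR = MC: 144 - 4Q = 66
Q* = 39/2
P* = 144 - 2*39/2 = 105
Profit = (P* - MC)*Q* - FC
= (105 - 66)*39/2 - 5
= 39*39/2 - 5
= 1521/2 - 5 = 1511/2

1511/2


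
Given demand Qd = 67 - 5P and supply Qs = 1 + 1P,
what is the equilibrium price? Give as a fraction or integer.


At equilibrium, Qd = Qs.
67 - 5P = 1 + 1P
67 - 1 = 5P + 1P
66 = 6P
P* = 66/6 = 11

11


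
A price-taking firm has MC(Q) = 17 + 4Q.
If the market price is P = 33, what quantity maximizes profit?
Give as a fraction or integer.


In perfect competition, profit is maximized where P = MC.
33 = 17 + 4Q
16 = 4Q
Q* = 16/4 = 4

4


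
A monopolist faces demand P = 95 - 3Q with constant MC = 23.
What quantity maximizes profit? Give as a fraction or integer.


TR = P*Q = (95 - 3Q)Q = 95Q - 3Q^2
MR = dTR/dQ = 95 - 6Q
Set MR = MC:
95 - 6Q = 23
72 = 6Q
Q* = 72/6 = 12

12


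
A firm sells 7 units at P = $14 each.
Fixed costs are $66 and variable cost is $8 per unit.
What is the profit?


Total Revenue = P * Q = 14 * 7 = $98
Total Cost = FC + VC*Q = 66 + 8*7 = $122
Profit = TR - TC = 98 - 122 = $-24

$-24


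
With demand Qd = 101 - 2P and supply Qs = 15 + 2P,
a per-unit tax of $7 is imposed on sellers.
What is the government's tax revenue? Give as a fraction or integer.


With tax on sellers, new supply: Qs' = 15 + 2(P - 7)
= 1 + 2P
New equilibrium quantity:
Q_new = 51
Tax revenue = tax * Q_new = 7 * 51 = 357

357


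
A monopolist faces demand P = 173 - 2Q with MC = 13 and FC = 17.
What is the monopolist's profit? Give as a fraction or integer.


MR = MC: 173 - 4Q = 13
Q* = 40
P* = 173 - 2*40 = 93
Profit = (P* - MC)*Q* - FC
= (93 - 13)*40 - 17
= 80*40 - 17
= 3200 - 17 = 3183

3183


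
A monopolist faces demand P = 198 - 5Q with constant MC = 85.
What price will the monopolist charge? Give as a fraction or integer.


MR = 198 - 10Q
Set MR = MC: 198 - 10Q = 85
Q* = 113/10
Substitute into demand:
P* = 198 - 5*113/10 = 283/2

283/2


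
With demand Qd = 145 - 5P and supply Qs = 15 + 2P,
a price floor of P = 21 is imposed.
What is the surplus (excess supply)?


At P = 21:
Qd = 145 - 5*21 = 40
Qs = 15 + 2*21 = 57
Surplus = Qs - Qd = 57 - 40 = 17

17


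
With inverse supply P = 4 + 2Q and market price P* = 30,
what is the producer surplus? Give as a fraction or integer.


Minimum supply price (at Q=0): P_min = 4
Quantity supplied at P* = 30:
Q* = (30 - 4)/2 = 13
PS = (1/2) * Q* * (P* - P_min)
PS = (1/2) * 13 * (30 - 4)
PS = (1/2) * 13 * 26 = 169

169


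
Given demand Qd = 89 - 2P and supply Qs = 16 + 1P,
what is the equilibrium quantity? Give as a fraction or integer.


First find equilibrium price:
89 - 2P = 16 + 1P
P* = 73/3 = 73/3
Then substitute into demand:
Q* = 89 - 2 * 73/3 = 121/3

121/3


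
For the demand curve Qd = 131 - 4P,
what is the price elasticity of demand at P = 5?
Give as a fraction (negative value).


dQ/dP = -4
At P = 5: Q = 131 - 4*5 = 111
E = (dQ/dP)(P/Q) = (-4)(5/111) = -20/111

-20/111


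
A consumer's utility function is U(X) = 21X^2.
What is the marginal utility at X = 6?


MU = dU/dX = 21*2*X^(2-1)
MU = 42*X^1
At X = 6:
MU = 42 * 6^1
MU = 42 * 6 = 252

252


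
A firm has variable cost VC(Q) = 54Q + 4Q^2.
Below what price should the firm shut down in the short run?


AVC(Q) = VC(Q)/Q = 54 + 4Q
AVC is increasing in Q, so minimum AVC is at Q -> 0+.
Min AVC = 54
The firm should shut down if P < 54.

54


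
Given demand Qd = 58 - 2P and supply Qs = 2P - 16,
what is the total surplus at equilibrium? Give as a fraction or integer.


Find equilibrium: 58 - 2P = 2P - 16
58 + 16 = 4P
P* = 74/4 = 37/2
Q* = 2*37/2 - 16 = 21
Inverse demand: P = 29 - Q/2, so P_max = 29
Inverse supply: P = 8 + Q/2, so P_min = 8
CS = (1/2) * 21 * (29 - 37/2) = 441/4
PS = (1/2) * 21 * (37/2 - 8) = 441/4
TS = CS + PS = 441/4 + 441/4 = 441/2

441/2


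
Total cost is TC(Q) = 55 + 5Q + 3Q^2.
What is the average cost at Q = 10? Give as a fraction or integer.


TC(10) = 55 + 5*10 + 3*10^2
TC(10) = 55 + 50 + 300 = 405
AC = TC/Q = 405/10 = 81/2

81/2


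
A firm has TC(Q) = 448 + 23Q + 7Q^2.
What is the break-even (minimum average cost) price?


AC(Q) = 448/Q + 23 + 7Q
To minimize: dAC/dQ = -448/Q^2 + 7 = 0
Q^2 = 448/7 = 64
Q* = 8
Min AC = 448/8 + 23 + 7*8
Min AC = 56 + 23 + 56 = 135

135


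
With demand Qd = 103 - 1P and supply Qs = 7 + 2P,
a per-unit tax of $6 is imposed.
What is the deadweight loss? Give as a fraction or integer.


Pre-tax equilibrium quantity: Q* = 71
Post-tax equilibrium quantity: Q_tax = 67
Reduction in quantity: Q* - Q_tax = 4
DWL = (1/2) * tax * (Q* - Q_tax)
DWL = (1/2) * 6 * 4 = 12

12


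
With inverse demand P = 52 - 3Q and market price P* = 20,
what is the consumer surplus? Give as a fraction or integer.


Maximum willingness to pay (at Q=0): P_max = 52
Quantity demanded at P* = 20:
Q* = (52 - 20)/3 = 32/3
CS = (1/2) * Q* * (P_max - P*)
CS = (1/2) * 32/3 * (52 - 20)
CS = (1/2) * 32/3 * 32 = 512/3

512/3


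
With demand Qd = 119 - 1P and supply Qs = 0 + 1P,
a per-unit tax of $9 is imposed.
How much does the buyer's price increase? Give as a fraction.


With a per-unit tax, the buyer's price increase depends on relative slopes.
Supply slope: d = 1, Demand slope: b = 1
Buyer's price increase = d * tax / (b + d)
= 1 * 9 / (1 + 1)
= 9 / 2 = 9/2

9/2


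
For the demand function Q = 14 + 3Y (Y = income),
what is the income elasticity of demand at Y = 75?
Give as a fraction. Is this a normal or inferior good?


dQ/dY = 3
At Y = 75: Q = 14 + 3*75 = 239
Ey = (dQ/dY)(Y/Q) = 3 * 75 / 239 = 225/239
Since Ey > 0, this is a normal good.

225/239 (normal good)


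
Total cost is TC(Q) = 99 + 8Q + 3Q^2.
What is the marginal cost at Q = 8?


MC = dTC/dQ = 8 + 2*3*Q
At Q = 8:
MC = 8 + 6*8
MC = 8 + 48 = 56

56


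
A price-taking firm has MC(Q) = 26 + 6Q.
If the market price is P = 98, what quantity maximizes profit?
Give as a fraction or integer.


In perfect competition, profit is maximized where P = MC.
98 = 26 + 6Q
72 = 6Q
Q* = 72/6 = 12

12


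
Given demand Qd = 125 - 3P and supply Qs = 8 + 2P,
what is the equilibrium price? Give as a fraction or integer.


At equilibrium, Qd = Qs.
125 - 3P = 8 + 2P
125 - 8 = 3P + 2P
117 = 5P
P* = 117/5 = 117/5

117/5


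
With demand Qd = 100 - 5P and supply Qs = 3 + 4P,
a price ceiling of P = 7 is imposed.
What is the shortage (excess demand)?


At P = 7:
Qd = 100 - 5*7 = 65
Qs = 3 + 4*7 = 31
Shortage = Qd - Qs = 65 - 31 = 34

34


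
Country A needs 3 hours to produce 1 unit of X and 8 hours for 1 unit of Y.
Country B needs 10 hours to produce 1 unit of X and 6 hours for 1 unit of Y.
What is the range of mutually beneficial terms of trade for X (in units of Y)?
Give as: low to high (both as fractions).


Opportunity cost of X for Country A = hours_X / hours_Y = 3/8 = 3/8 units of Y
Opportunity cost of X for Country B = hours_X / hours_Y = 10/6 = 5/3 units of Y
Terms of trade must be between the two opportunity costs.
Range: 3/8 to 5/3

3/8 to 5/3


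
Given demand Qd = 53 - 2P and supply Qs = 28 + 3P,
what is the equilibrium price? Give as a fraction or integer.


At equilibrium, Qd = Qs.
53 - 2P = 28 + 3P
53 - 28 = 2P + 3P
25 = 5P
P* = 25/5 = 5

5


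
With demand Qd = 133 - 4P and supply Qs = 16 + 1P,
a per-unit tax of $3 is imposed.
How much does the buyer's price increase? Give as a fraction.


With a per-unit tax, the buyer's price increase depends on relative slopes.
Supply slope: d = 1, Demand slope: b = 4
Buyer's price increase = d * tax / (b + d)
= 1 * 3 / (4 + 1)
= 3 / 5 = 3/5

3/5


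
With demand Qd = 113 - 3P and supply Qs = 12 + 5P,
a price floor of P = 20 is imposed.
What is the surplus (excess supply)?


At P = 20:
Qd = 113 - 3*20 = 53
Qs = 12 + 5*20 = 112
Surplus = Qs - Qd = 112 - 53 = 59

59


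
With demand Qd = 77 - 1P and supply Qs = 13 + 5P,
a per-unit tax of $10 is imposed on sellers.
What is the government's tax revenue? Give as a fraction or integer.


With tax on sellers, new supply: Qs' = 13 + 5(P - 10)
= 5P - 37
New equilibrium quantity:
Q_new = 58
Tax revenue = tax * Q_new = 10 * 58 = 580

580


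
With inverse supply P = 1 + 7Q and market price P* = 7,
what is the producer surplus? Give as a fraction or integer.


Minimum supply price (at Q=0): P_min = 1
Quantity supplied at P* = 7:
Q* = (7 - 1)/7 = 6/7
PS = (1/2) * Q* * (P* - P_min)
PS = (1/2) * 6/7 * (7 - 1)
PS = (1/2) * 6/7 * 6 = 18/7

18/7


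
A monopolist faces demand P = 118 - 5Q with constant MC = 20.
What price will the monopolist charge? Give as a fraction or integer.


MR = 118 - 10Q
Set MR = MC: 118 - 10Q = 20
Q* = 49/5
Substitute into demand:
P* = 118 - 5*49/5 = 69

69


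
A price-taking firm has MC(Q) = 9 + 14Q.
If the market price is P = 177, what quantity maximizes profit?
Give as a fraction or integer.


In perfect competition, profit is maximized where P = MC.
177 = 9 + 14Q
168 = 14Q
Q* = 168/14 = 12

12


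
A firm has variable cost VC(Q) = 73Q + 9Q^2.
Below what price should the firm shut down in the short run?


AVC(Q) = VC(Q)/Q = 73 + 9Q
AVC is increasing in Q, so minimum AVC is at Q -> 0+.
Min AVC = 73
The firm should shut down if P < 73.

73


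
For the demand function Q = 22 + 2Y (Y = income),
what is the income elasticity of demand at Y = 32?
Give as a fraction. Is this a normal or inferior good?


dQ/dY = 2
At Y = 32: Q = 22 + 2*32 = 86
Ey = (dQ/dY)(Y/Q) = 2 * 32 / 86 = 32/43
Since Ey > 0, this is a normal good.

32/43 (normal good)


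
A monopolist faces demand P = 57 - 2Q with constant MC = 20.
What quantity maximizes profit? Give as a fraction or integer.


TR = P*Q = (57 - 2Q)Q = 57Q - 2Q^2
MR = dTR/dQ = 57 - 4Q
Set MR = MC:
57 - 4Q = 20
37 = 4Q
Q* = 37/4 = 37/4

37/4


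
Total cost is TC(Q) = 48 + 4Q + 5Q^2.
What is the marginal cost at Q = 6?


MC = dTC/dQ = 4 + 2*5*Q
At Q = 6:
MC = 4 + 10*6
MC = 4 + 60 = 64

64


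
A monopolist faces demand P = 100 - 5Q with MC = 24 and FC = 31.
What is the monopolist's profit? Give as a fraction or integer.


MR = MC: 100 - 10Q = 24
Q* = 38/5
P* = 100 - 5*38/5 = 62
Profit = (P* - MC)*Q* - FC
= (62 - 24)*38/5 - 31
= 38*38/5 - 31
= 1444/5 - 31 = 1289/5

1289/5


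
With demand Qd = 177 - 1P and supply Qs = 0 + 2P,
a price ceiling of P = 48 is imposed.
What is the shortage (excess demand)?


At P = 48:
Qd = 177 - 1*48 = 129
Qs = 0 + 2*48 = 96
Shortage = Qd - Qs = 129 - 96 = 33

33


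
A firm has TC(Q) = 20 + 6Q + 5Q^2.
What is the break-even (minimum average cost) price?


AC(Q) = 20/Q + 6 + 5Q
To minimize: dAC/dQ = -20/Q^2 + 5 = 0
Q^2 = 20/5 = 4
Q* = 2
Min AC = 20/2 + 6 + 5*2
Min AC = 10 + 6 + 10 = 26

26
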